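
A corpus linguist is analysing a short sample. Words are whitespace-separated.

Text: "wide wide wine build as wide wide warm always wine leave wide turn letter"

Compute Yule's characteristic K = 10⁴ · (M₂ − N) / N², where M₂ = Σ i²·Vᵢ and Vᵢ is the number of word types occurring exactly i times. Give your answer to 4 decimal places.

Frequencies: wide:5, wine:2, build:1, as:1, warm:1, always:1, leave:1, turn:1, letter:1
N = 14. Frequency spectrum: V_1=7, V_2=1, V_5=1
M₂ = 1²·7 + 2²·1 + 5²·1 = 36
K = 10000 × (36 − 14) / 14² = 1122.4490

1122.4490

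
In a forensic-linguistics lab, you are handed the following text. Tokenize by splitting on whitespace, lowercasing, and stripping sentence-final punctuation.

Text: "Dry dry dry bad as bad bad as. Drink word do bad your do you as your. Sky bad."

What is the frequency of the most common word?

5

Frequencies: bad:5, dry:3, as:3, do:2, your:2, drink:1, word:1, you:1, sky:1
Most common: 'bad' with frequency 5.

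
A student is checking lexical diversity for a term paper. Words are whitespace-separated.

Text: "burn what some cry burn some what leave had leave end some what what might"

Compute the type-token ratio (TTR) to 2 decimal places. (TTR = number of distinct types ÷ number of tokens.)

0.53

N = 15 tokens, V = 8 types.
TTR = V / N = 8 / 15 = 0.53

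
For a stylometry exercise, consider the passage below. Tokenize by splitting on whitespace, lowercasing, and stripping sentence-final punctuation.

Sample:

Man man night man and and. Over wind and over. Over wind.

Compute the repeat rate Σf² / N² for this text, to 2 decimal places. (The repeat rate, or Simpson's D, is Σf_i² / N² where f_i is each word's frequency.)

Frequencies: man:3, and:3, over:3, wind:2, night:1
Σf² = 32; N² = 144
Repeat rate = 32 / 144 = 0.22

0.22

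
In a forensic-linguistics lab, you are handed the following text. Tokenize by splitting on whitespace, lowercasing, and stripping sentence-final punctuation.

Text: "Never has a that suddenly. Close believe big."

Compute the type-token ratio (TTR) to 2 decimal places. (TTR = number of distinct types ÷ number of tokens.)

N = 8 tokens, V = 8 types.
TTR = V / N = 8 / 8 = 1.00

1.00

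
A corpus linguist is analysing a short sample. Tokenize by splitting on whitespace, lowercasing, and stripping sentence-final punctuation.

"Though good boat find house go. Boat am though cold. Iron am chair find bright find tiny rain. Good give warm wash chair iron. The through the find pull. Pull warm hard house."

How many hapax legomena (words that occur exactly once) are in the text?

9

Frequencies: find:4, though:2, good:2, boat:2, house:2, am:2, iron:2, chair:2, warm:2, the:2, pull:2, go:1, cold:1, bright:1, tiny:1, rain:1, give:1, wash:1, through:1, hard:1
Hapax (freq=1): bright, cold, give, go, hard, rain, through, tiny, wash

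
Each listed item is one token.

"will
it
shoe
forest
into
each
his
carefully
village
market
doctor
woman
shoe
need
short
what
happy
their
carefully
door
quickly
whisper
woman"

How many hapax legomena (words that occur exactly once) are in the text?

Frequencies: shoe:2, carefully:2, woman:2, will:1, it:1, forest:1, into:1, each:1, his:1, village:1, market:1, doctor:1, need:1, short:1, what:1, happy:1, their:1, door:1, quickly:1, whisper:1
Hapax (freq=1): doctor, door, each, forest, happy, his, into, it, market, need, quickly, short, their, village, what, whisper, will

17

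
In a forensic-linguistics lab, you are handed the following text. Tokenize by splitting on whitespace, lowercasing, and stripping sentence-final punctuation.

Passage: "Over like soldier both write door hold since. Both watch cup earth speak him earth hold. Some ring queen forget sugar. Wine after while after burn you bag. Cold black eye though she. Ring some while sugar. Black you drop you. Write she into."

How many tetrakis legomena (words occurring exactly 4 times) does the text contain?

0

Frequencies: you:3, both:2, write:2, hold:2, earth:2, some:2, ring:2, sugar:2, after:2, while:2, black:2, she:2, over:1, like:1, soldier:1, door:1, since:1, watch:1, cup:1, speak:1, … (11 more, each freq 1)
Words with frequency 4: (none)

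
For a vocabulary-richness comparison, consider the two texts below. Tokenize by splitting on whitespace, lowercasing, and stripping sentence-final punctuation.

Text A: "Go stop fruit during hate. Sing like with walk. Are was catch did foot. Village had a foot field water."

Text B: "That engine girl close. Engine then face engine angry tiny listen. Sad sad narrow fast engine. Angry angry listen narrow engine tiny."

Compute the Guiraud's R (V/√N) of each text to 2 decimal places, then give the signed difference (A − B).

A: V=19, N=20, R=4.25
B: V=12, N=22, R=2.56
Difference = 4.25 − 2.56 = 1.69

1.69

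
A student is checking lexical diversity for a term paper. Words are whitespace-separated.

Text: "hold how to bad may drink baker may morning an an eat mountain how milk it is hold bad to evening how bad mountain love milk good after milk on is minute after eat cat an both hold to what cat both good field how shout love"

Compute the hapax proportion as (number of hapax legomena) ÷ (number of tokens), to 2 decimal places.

0.21

Frequencies: how:4, hold:3, to:3, bad:3, an:3, milk:3, may:2, eat:2, mountain:2, is:2, love:2, good:2, after:2, cat:2, both:2, drink:1, baker:1, morning:1, it:1, evening:1, … (5 more, each freq 1)
Hapax count = 10; token count = 47.
Ratio = 10 / 47 = 0.21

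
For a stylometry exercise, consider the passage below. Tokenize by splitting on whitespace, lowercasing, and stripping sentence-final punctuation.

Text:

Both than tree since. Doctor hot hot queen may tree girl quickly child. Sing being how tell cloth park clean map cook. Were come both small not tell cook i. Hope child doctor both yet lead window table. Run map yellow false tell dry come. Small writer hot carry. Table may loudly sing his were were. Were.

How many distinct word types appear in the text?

38

Distinct types: {being, both, carry, child, clean, cloth, come, cook, doctor, dry, false, girl, his, hope, hot, how, i, lead, loudly, map, may, not, park, queen, quickly, run, since, sing, small, table, tell, than, tree, were, window, writer, yellow, yet}
V = 38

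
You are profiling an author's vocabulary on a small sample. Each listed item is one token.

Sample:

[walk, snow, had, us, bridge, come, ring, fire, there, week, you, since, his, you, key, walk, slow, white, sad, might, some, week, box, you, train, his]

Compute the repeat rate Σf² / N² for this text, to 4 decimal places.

Frequencies: you:3, walk:2, week:2, his:2, snow:1, had:1, us:1, bridge:1, come:1, ring:1, fire:1, there:1, since:1, key:1, slow:1, white:1, sad:1, might:1, some:1, box:1, … (1 more, each freq 1)
Σf² = 38; N² = 676
Repeat rate = 38 / 676 = 0.0562

0.0562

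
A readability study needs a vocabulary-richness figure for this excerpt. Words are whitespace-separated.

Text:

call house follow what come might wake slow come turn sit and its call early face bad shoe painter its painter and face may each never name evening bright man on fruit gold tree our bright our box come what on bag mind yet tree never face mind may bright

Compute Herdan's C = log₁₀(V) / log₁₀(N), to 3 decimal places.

0.894

N = 50, V = 33.
log₁₀(V) = 1.518514, log₁₀(N) = 1.698970
C = 1.518514 / 1.698970 = 0.894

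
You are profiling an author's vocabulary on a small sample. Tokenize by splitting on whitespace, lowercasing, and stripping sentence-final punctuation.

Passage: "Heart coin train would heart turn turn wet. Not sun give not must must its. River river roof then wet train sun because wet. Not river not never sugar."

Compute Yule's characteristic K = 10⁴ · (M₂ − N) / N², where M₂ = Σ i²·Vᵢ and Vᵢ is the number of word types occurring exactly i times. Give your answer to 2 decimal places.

404.28

Frequencies: not:4, wet:3, river:3, heart:2, train:2, turn:2, sun:2, must:2, coin:1, would:1, give:1, its:1, roof:1, then:1, because:1, never:1, sugar:1
N = 29. Frequency spectrum: V_1=9, V_2=5, V_3=2, V_4=1
M₂ = 1²·9 + 2²·5 + 3²·2 + 4²·1 = 63
K = 10000 × (63 − 29) / 29² = 404.28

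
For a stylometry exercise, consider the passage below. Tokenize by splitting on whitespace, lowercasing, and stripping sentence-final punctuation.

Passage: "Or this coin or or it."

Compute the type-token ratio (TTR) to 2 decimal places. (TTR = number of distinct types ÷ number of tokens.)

0.67

N = 6 tokens, V = 4 types.
TTR = V / N = 4 / 6 = 0.67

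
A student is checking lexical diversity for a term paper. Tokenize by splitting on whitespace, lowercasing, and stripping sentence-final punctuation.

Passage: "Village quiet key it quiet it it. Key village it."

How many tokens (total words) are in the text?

Tokens: village, quiet, key, it, quiet, it, it, key, village, it
N = 10

10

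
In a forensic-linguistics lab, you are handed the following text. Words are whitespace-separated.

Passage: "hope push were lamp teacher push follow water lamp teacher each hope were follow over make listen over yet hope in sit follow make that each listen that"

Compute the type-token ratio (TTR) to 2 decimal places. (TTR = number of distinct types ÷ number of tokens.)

N = 28 tokens, V = 15 types.
TTR = V / N = 15 / 28 = 0.54

0.54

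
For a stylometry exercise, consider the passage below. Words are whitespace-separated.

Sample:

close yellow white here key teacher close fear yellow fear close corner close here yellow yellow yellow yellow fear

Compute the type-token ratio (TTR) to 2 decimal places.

0.42

N = 19 tokens, V = 8 types.
TTR = V / N = 8 / 19 = 0.42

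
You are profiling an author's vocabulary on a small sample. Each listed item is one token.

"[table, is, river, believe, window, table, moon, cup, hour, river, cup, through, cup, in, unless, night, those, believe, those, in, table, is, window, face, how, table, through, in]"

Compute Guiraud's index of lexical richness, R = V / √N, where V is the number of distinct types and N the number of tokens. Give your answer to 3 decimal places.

2.835

N = 28, V = 15.
√N = 5.291503
R = 15 / 5.291503 = 2.835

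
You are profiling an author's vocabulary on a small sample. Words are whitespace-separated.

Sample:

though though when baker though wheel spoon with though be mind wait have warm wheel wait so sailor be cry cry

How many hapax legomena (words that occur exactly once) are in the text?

Frequencies: though:4, wheel:2, be:2, wait:2, cry:2, when:1, baker:1, spoon:1, with:1, mind:1, have:1, warm:1, so:1, sailor:1
Hapax (freq=1): baker, have, mind, sailor, so, spoon, warm, when, with

9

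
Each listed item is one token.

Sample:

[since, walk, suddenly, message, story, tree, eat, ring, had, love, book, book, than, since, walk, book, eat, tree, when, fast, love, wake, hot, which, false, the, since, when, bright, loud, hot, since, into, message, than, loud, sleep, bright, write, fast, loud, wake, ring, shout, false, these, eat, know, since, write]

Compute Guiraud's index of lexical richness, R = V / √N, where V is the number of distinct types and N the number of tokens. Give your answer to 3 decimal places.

N = 50, V = 27.
√N = 7.071068
R = 27 / 7.071068 = 3.818

3.818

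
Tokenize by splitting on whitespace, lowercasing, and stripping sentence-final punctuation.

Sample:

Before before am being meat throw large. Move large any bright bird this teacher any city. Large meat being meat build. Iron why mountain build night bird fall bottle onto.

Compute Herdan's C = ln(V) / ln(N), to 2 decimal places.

N = 30, V = 21.
ln(V) = 3.044522, ln(N) = 3.401197
C = 3.044522 / 3.401197 = 0.90

0.90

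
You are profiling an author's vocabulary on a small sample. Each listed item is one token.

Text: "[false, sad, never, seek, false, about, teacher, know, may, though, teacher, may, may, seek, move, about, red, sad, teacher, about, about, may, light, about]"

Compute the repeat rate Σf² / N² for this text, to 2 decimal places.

0.12

Frequencies: about:5, may:4, teacher:3, false:2, sad:2, seek:2, never:1, know:1, though:1, move:1, red:1, light:1
Σf² = 68; N² = 576
Repeat rate = 68 / 576 = 0.12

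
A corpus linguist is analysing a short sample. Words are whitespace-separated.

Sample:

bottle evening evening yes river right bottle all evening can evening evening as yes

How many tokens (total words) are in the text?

Tokens: bottle, evening, evening, yes, river, right, bottle, all, evening, can, evening, evening, as, yes
N = 14

14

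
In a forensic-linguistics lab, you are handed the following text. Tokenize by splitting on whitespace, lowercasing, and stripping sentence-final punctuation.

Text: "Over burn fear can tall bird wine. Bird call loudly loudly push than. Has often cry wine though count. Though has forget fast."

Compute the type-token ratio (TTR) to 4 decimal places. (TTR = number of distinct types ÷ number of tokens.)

N = 23 tokens, V = 18 types.
TTR = V / N = 18 / 23 = 0.7826

0.7826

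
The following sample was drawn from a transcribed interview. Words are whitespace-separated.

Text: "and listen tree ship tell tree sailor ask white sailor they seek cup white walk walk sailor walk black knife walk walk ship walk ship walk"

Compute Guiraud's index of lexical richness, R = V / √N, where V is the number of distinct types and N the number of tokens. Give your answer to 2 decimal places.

2.75

N = 26, V = 14.
√N = 5.099020
R = 14 / 5.099020 = 2.75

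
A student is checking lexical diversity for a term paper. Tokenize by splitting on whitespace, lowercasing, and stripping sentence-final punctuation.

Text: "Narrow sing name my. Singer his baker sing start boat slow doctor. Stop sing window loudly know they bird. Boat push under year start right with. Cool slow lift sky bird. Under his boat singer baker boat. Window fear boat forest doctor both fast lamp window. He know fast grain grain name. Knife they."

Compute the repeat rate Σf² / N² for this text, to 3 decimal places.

0.038

Frequencies: boat:5, sing:3, window:3, name:2, singer:2, his:2, baker:2, start:2, slow:2, doctor:2, know:2, they:2, bird:2, under:2, fast:2, grain:2, narrow:1, my:1, stop:1, loudly:1, … (13 more, each freq 1)
Σf² = 112; N² = 2916
Repeat rate = 112 / 2916 = 0.038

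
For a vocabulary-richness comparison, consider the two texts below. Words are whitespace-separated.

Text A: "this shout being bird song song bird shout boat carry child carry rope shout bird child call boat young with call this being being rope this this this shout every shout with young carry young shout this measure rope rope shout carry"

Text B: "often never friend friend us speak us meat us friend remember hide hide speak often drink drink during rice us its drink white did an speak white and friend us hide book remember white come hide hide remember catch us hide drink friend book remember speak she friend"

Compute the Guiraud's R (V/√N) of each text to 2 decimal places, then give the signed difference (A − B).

-0.73

A: V=14, N=42, R=2.16
B: V=20, N=48, R=2.89
Difference = 2.16 − 2.89 = -0.73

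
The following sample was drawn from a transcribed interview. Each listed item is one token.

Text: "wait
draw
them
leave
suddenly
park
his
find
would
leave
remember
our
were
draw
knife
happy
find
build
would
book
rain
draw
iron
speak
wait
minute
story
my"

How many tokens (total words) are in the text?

28

Tokens: wait, draw, them, leave, suddenly, park, his, find, would, leave, remember, our, were, draw, knife, happy, find, build, would, book, rain, draw, iron, speak, wait, minute, story, my
N = 28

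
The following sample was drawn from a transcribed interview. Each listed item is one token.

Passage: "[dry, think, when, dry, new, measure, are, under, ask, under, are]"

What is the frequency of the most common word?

2

Frequencies: dry:2, are:2, under:2, think:1, when:1, new:1, measure:1, ask:1
Most common: 'dry' with frequency 2.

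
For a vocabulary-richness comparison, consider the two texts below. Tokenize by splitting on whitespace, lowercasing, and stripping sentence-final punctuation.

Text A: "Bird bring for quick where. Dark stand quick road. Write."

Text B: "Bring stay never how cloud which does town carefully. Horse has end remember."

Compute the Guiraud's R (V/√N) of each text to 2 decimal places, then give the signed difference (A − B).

-0.76

A: V=9, N=10, R=2.85
B: V=13, N=13, R=3.61
Difference = 2.85 − 3.61 = -0.76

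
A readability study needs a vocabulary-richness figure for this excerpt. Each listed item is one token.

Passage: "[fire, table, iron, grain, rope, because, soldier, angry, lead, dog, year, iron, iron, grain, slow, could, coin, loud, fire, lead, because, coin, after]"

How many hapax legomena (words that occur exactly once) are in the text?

10

Frequencies: iron:3, fire:2, grain:2, because:2, lead:2, coin:2, table:1, rope:1, soldier:1, angry:1, dog:1, year:1, slow:1, could:1, loud:1, after:1
Hapax (freq=1): after, angry, could, dog, loud, rope, slow, soldier, table, year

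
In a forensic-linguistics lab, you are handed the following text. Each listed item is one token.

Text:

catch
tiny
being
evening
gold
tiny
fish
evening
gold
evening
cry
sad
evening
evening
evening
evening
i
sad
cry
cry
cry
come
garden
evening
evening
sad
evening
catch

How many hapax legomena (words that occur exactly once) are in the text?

Frequencies: evening:10, cry:4, sad:3, catch:2, tiny:2, gold:2, being:1, fish:1, i:1, come:1, garden:1
Hapax (freq=1): being, come, fish, garden, i

5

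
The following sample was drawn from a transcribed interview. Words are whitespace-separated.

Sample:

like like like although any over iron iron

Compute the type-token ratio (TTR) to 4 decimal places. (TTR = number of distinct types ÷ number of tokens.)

0.6250

N = 8 tokens, V = 5 types.
TTR = V / N = 5 / 8 = 0.6250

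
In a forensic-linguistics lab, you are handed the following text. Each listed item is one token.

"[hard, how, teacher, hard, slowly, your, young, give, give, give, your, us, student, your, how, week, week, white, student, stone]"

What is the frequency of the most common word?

Frequencies: your:3, give:3, hard:2, how:2, student:2, week:2, teacher:1, slowly:1, young:1, us:1, white:1, stone:1
Most common: 'your' with frequency 3.

3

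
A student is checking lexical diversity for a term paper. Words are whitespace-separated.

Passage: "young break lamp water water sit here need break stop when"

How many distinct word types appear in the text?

Distinct types: {break, here, lamp, need, sit, stop, water, when, young}
V = 9

9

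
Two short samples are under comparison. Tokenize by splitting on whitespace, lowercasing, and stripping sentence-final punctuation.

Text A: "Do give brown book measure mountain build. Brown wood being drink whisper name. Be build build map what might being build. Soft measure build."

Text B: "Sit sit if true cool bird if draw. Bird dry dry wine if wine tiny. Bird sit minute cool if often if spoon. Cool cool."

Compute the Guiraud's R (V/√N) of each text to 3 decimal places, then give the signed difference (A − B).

1.070

A: V=17, N=24, R=3.470
B: V=12, N=25, R=2.400
Difference = 3.470 − 2.400 = 1.070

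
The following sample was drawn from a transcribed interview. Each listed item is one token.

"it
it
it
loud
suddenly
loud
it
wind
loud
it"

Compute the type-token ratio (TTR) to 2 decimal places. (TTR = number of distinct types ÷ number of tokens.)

0.40

N = 10 tokens, V = 4 types.
TTR = V / N = 4 / 10 = 0.40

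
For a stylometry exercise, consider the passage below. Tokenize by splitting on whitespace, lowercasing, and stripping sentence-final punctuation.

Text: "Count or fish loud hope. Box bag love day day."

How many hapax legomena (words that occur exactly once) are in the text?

Frequencies: day:2, count:1, or:1, fish:1, loud:1, hope:1, box:1, bag:1, love:1
Hapax (freq=1): bag, box, count, fish, hope, loud, love, or

8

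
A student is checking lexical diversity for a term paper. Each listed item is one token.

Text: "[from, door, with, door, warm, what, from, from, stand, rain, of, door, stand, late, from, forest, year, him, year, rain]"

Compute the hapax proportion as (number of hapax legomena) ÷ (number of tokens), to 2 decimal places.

0.35

Frequencies: from:4, door:3, stand:2, rain:2, year:2, with:1, warm:1, what:1, of:1, late:1, forest:1, him:1
Hapax count = 7; token count = 20.
Ratio = 7 / 20 = 0.35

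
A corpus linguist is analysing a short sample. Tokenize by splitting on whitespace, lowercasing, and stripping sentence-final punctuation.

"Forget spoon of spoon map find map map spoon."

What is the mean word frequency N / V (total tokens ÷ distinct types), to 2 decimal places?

1.80

N = 9 tokens, V = 5 types.
Mean frequency = N / V = 9 / 5 = 1.80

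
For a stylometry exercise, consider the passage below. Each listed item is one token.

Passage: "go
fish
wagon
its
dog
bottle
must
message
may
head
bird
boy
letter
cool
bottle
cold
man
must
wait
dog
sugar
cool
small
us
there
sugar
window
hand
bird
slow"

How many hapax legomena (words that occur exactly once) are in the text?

18

Frequencies: dog:2, bottle:2, must:2, bird:2, cool:2, sugar:2, go:1, fish:1, wagon:1, its:1, message:1, may:1, head:1, boy:1, letter:1, cold:1, man:1, wait:1, small:1, us:1, … (4 more, each freq 1)
Hapax (freq=1): boy, cold, fish, go, hand, head, its, letter, man, may, message, slow, small, there, us, wagon, wait, window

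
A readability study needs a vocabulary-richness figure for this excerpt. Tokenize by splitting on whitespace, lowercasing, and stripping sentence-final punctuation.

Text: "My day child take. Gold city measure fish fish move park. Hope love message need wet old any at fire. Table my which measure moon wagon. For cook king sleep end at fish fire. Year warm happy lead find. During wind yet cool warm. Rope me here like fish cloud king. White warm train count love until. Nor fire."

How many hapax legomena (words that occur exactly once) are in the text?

39

Frequencies: fish:4, fire:3, warm:3, my:2, measure:2, love:2, at:2, king:2, day:1, child:1, take:1, gold:1, city:1, move:1, park:1, hope:1, message:1, need:1, wet:1, old:1, … (27 more, each freq 1)
Hapax (freq=1): any, child, city, cloud, cook, cool, count, day, during, end, find, for, gold, happy, here, hope, lead, like, me, message, moon, move, need, nor, old, park, rope, sleep, table, take, train, until, wagon, wet, which, white, wind, year, yet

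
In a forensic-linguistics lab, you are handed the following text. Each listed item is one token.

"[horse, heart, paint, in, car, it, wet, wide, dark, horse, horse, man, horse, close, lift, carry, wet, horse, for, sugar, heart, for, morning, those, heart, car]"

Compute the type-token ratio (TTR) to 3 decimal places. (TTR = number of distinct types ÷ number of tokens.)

N = 26 tokens, V = 17 types.
TTR = V / N = 17 / 26 = 0.654

0.654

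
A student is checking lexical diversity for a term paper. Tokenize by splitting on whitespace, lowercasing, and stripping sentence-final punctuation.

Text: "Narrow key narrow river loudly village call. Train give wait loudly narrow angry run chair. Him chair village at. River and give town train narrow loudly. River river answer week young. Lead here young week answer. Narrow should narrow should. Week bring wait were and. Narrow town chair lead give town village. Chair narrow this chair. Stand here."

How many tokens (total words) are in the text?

Tokens: narrow, key, narrow, river, loudly, village, call, train, give, wait, loudly, narrow, angry, run, chair, him, chair, village, at, river, and, give, town, train, narrow, loudly, river, river, answer, week, young, lead, here, young, week, answer, narrow, should, narrow, should, week, bring, wait, were, and, narrow, town, chair, lead, give, town, village, chair, narrow, this, chair, stand, here
N = 58

58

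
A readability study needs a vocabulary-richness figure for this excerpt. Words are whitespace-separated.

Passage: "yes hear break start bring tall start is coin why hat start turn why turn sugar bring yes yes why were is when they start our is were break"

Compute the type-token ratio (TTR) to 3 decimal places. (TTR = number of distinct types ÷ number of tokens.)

0.552

N = 29 tokens, V = 16 types.
TTR = V / N = 16 / 29 = 0.552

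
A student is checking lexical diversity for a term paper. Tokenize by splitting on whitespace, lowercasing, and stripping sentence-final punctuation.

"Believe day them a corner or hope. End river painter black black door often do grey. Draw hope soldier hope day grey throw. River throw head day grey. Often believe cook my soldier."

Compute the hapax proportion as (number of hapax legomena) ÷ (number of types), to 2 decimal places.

0.57

Frequencies: day:3, hope:3, grey:3, believe:2, river:2, black:2, often:2, soldier:2, throw:2, them:1, a:1, corner:1, or:1, end:1, painter:1, door:1, do:1, draw:1, head:1, cook:1, … (1 more, each freq 1)
Hapax count = 12; type count = 21.
Ratio = 12 / 21 = 0.57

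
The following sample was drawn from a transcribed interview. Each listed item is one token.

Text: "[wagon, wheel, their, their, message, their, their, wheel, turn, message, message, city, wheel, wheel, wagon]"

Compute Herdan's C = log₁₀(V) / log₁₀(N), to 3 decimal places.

N = 15, V = 6.
log₁₀(V) = 0.778151, log₁₀(N) = 1.176091
C = 0.778151 / 1.176091 = 0.662

0.662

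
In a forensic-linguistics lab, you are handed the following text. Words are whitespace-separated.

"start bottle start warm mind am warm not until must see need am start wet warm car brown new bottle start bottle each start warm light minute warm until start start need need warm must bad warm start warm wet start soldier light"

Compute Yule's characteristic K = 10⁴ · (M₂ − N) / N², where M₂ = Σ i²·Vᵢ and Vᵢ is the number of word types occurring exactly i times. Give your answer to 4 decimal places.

Frequencies: start:9, warm:8, bottle:3, need:3, am:2, until:2, must:2, wet:2, light:2, mind:1, not:1, see:1, car:1, brown:1, new:1, each:1, minute:1, bad:1, soldier:1
N = 43. Frequency spectrum: V_1=10, V_2=5, V_3=2, V_8=1, V_9=1
M₂ = 1²·10 + 2²·5 + 3²·2 + 8²·1 + 9²·1 = 193
K = 10000 × (193 − 43) / 43² = 811.2493

811.2493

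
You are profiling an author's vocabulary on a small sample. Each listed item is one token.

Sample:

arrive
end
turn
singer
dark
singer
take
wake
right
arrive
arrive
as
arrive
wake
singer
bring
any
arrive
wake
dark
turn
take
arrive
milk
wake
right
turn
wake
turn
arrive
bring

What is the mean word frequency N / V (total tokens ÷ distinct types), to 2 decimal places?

N = 31 tokens, V = 12 types.
Mean frequency = N / V = 31 / 12 = 2.58

2.58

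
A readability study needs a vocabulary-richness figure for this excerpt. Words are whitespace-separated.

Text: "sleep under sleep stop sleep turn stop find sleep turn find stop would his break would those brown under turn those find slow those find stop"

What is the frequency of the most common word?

4

Frequencies: sleep:4, stop:4, find:4, turn:3, those:3, under:2, would:2, his:1, break:1, brown:1, slow:1
Most common: 'sleep' with frequency 4.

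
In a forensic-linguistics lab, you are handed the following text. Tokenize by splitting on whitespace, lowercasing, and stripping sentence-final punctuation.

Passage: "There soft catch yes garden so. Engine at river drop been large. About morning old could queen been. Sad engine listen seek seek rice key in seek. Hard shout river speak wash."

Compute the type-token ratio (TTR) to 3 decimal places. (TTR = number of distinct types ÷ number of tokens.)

N = 32 tokens, V = 27 types.
TTR = V / N = 27 / 32 = 0.844

0.844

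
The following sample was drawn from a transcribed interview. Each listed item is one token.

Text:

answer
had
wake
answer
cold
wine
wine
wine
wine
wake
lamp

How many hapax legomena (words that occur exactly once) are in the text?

3

Frequencies: wine:4, answer:2, wake:2, had:1, cold:1, lamp:1
Hapax (freq=1): cold, had, lamp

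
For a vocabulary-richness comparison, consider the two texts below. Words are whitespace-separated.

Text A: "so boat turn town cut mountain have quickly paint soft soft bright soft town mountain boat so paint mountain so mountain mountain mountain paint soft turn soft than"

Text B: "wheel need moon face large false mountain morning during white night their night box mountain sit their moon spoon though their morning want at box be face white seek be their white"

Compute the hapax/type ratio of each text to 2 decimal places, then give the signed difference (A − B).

-0.13

A: hapax=5, V=12, ratio=0.42
B: hapax=11, V=20, ratio=0.55
Difference = 0.42 − 0.55 = -0.13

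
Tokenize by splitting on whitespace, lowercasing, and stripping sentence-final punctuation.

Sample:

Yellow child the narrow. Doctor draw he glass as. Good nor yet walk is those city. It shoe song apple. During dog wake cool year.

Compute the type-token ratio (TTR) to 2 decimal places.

1.00

N = 25 tokens, V = 25 types.
TTR = V / N = 25 / 25 = 1.00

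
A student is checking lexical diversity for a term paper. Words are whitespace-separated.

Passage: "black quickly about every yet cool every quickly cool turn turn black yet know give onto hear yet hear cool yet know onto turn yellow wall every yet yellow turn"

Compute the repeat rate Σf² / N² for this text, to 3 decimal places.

0.096

Frequencies: yet:5, turn:4, every:3, cool:3, black:2, quickly:2, know:2, onto:2, hear:2, yellow:2, about:1, give:1, wall:1
Σf² = 86; N² = 900
Repeat rate = 86 / 900 = 0.096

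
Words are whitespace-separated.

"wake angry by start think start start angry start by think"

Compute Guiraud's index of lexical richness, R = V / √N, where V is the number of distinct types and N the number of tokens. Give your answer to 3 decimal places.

1.508

N = 11, V = 5.
√N = 3.316625
R = 5 / 3.316625 = 1.508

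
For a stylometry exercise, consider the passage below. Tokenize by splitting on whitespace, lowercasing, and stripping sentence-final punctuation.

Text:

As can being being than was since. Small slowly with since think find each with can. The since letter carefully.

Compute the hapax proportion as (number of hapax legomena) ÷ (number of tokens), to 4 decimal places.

0.5500

Frequencies: since:3, can:2, being:2, with:2, as:1, than:1, was:1, small:1, slowly:1, think:1, find:1, each:1, the:1, letter:1, carefully:1
Hapax count = 11; token count = 20.
Ratio = 11 / 20 = 0.5500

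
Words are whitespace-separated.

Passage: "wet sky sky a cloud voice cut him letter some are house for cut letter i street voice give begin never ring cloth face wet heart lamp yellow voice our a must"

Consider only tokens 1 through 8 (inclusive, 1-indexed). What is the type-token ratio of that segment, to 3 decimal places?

0.875

Segment tokens 1–8: wet, sky, sky, a, cloud, voice, cut, him
Segment N = 8, segment V = 7.
TTR = 7 / 8 = 0.875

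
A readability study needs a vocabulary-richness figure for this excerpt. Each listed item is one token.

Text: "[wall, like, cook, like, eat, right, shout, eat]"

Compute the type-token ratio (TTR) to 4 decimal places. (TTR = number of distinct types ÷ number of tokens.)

0.7500

N = 8 tokens, V = 6 types.
TTR = V / N = 6 / 8 = 0.7500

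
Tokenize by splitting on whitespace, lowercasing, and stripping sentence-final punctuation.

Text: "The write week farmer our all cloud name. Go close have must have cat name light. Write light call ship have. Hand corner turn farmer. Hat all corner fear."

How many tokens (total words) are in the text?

Tokens: the, write, week, farmer, our, all, cloud, name, go, close, have, must, have, cat, name, light, write, light, call, ship, have, hand, corner, turn, farmer, hat, all, corner, fear
N = 29

29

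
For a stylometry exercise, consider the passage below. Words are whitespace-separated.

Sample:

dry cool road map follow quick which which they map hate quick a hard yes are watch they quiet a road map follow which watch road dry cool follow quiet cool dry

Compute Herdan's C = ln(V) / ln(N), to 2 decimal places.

N = 32, V = 15.
ln(V) = 2.708050, ln(N) = 3.465736
C = 2.708050 / 3.465736 = 0.78

0.78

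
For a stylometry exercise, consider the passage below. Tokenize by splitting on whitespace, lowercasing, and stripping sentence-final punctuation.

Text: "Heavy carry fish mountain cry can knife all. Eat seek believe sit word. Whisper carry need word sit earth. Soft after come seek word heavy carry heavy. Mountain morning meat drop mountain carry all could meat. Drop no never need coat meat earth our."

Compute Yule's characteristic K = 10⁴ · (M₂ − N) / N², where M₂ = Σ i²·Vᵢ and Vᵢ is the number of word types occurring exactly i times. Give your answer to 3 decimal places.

Frequencies: carry:4, heavy:3, mountain:3, word:3, meat:3, all:2, seek:2, sit:2, need:2, earth:2, drop:2, fish:1, cry:1, can:1, knife:1, eat:1, believe:1, whisper:1, soft:1, after:1, … (7 more, each freq 1)
N = 44. Frequency spectrum: V_1=16, V_2=6, V_3=4, V_4=1
M₂ = 1²·16 + 2²·6 + 3²·4 + 4²·1 = 92
K = 10000 × (92 − 44) / 44² = 247.934

247.934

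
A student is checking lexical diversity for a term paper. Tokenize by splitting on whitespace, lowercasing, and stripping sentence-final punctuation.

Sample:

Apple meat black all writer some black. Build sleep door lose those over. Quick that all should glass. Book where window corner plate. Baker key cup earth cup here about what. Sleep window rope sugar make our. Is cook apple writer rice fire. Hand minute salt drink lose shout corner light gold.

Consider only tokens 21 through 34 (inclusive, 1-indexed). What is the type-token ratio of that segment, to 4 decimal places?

0.8571

Segment tokens 21–34: window, corner, plate, baker, key, cup, earth, cup, here, about, what, sleep, window, rope
Segment N = 14, segment V = 12.
TTR = 12 / 14 = 0.8571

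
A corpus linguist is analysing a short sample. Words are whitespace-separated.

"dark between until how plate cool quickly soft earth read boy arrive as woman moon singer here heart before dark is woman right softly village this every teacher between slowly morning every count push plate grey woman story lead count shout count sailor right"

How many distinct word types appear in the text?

Distinct types: {arrive, as, before, between, boy, cool, count, dark, earth, every, grey, heart, here, how, is, lead, moon, morning, plate, push, quickly, read, right, sailor, shout, singer, slowly, soft, softly, story, teacher, this, until, village, woman}
V = 35

35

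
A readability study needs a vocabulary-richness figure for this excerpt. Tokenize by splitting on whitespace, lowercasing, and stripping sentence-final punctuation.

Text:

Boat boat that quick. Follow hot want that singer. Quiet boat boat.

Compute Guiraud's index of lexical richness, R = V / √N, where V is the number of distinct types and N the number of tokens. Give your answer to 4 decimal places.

N = 12, V = 8.
√N = 3.464102
R = 8 / 3.464102 = 2.3094

2.3094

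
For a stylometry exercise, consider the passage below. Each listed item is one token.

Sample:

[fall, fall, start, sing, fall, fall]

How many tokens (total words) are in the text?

Tokens: fall, fall, start, sing, fall, fall
N = 6

6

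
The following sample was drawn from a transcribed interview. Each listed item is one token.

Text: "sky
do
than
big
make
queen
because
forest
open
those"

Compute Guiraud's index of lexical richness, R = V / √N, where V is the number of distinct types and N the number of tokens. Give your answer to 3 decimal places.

N = 10, V = 10.
√N = 3.162278
R = 10 / 3.162278 = 3.162

3.162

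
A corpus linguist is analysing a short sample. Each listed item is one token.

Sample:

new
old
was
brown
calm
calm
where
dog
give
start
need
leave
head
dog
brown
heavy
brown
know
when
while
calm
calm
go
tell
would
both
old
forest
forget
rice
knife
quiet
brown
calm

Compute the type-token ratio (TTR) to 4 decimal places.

0.7353

N = 34 tokens, V = 25 types.
TTR = V / N = 25 / 34 = 0.7353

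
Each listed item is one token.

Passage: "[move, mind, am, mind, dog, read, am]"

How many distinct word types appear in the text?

5

Distinct types: {am, dog, mind, move, read}
V = 5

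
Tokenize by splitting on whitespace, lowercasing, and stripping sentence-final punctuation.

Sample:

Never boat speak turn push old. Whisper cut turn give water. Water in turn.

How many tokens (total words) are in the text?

Tokens: never, boat, speak, turn, push, old, whisper, cut, turn, give, water, water, in, turn
N = 14

14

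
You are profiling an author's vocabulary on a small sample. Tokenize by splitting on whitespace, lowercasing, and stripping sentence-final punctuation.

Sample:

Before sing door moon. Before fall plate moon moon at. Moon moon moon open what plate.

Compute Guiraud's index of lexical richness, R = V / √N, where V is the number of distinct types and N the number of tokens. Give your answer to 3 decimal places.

N = 16, V = 9.
√N = 4.000000
R = 9 / 4.000000 = 2.250

2.250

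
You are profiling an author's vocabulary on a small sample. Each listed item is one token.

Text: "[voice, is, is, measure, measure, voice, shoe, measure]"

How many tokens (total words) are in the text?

Tokens: voice, is, is, measure, measure, voice, shoe, measure
N = 8

8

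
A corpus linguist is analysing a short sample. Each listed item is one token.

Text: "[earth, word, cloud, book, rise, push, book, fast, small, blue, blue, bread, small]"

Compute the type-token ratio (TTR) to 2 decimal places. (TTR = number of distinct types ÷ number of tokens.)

N = 13 tokens, V = 10 types.
TTR = V / N = 10 / 13 = 0.77

0.77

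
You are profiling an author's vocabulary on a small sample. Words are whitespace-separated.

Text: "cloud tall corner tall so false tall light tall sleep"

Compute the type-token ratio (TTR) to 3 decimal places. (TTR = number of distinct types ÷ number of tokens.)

0.700

N = 10 tokens, V = 7 types.
TTR = V / N = 7 / 10 = 0.700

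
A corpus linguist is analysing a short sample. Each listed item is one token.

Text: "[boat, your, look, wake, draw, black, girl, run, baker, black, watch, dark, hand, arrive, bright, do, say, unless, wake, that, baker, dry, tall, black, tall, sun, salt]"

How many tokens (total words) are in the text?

Tokens: boat, your, look, wake, draw, black, girl, run, baker, black, watch, dark, hand, arrive, bright, do, say, unless, wake, that, baker, dry, tall, black, tall, sun, salt
N = 27

27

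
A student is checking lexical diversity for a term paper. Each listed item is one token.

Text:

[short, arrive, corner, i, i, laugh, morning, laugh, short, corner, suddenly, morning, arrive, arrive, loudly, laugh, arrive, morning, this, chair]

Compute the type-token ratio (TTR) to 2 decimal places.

N = 20 tokens, V = 10 types.
TTR = V / N = 10 / 20 = 0.50

0.50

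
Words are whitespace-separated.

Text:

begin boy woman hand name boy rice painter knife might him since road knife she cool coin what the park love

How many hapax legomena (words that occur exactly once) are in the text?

17

Frequencies: boy:2, knife:2, begin:1, woman:1, hand:1, name:1, rice:1, painter:1, might:1, him:1, since:1, road:1, she:1, cool:1, coin:1, what:1, the:1, park:1, love:1
Hapax (freq=1): begin, coin, cool, hand, him, love, might, name, painter, park, rice, road, she, since, the, what, woman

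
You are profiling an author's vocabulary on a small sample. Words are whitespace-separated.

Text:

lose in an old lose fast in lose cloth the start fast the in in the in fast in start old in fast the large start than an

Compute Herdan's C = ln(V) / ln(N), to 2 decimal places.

N = 28, V = 10.
ln(V) = 2.302585, ln(N) = 3.332205
C = 2.302585 / 3.332205 = 0.69

0.69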